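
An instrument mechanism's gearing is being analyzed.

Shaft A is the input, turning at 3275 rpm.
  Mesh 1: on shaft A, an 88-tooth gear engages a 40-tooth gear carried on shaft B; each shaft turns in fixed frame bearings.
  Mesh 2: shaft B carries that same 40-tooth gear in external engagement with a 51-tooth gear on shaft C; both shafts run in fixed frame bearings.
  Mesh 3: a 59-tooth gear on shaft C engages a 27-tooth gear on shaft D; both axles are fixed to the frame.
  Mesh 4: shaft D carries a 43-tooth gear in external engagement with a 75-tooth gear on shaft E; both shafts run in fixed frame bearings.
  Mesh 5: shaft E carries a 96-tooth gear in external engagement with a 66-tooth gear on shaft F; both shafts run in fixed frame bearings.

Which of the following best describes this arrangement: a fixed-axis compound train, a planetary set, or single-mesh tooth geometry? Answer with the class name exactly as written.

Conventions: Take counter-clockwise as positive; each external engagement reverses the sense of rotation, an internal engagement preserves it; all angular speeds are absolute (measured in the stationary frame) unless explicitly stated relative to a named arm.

fixed-axis compound train

5-mesh fixed-axis compound train (all bearings frame-fixed)
classification: fixed-axis compound train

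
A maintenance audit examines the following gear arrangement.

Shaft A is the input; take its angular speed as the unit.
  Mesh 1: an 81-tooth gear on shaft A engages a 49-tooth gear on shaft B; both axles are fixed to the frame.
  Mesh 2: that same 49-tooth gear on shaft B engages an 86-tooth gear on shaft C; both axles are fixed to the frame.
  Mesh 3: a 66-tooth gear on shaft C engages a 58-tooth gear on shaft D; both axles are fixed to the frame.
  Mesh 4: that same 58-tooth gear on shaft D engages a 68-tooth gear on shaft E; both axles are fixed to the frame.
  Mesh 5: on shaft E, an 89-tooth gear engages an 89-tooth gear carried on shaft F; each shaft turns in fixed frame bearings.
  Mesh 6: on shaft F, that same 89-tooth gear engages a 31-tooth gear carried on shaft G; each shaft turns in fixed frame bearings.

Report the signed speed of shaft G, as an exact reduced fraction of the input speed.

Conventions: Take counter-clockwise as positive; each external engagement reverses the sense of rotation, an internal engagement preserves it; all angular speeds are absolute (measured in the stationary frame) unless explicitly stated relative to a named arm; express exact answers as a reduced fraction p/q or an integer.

237897/90644

6-mesh fixed-axis compound train (all bearings frame-fixed)
mesh 1 [81T→49T]: |ω|/ω_in = 1×81/49 = 81/49, sense flips to −
mesh 2 [49T→86T]: |ω|/ω_in = (81/49)×49/86 = 81/86, sense flips to +
mesh 3 [66T→58T]: |ω|/ω_in = (81/86)×66/58 = 2673/2494, sense flips to −
mesh 4 [58T→68T]: |ω|/ω_in = (2673/2494)×58/68 = 2673/2924, sense flips to +
mesh 5 [89T→89T]: |ω|/ω_in = (2673/2924)×89/89 = 2673/2924, sense flips to −
mesh 6 [89T→31T]: |ω|/ω_in = (2673/2924)×89/31 = 237897/90644, sense flips to +
signed output speed (× input speed) = 237897/90644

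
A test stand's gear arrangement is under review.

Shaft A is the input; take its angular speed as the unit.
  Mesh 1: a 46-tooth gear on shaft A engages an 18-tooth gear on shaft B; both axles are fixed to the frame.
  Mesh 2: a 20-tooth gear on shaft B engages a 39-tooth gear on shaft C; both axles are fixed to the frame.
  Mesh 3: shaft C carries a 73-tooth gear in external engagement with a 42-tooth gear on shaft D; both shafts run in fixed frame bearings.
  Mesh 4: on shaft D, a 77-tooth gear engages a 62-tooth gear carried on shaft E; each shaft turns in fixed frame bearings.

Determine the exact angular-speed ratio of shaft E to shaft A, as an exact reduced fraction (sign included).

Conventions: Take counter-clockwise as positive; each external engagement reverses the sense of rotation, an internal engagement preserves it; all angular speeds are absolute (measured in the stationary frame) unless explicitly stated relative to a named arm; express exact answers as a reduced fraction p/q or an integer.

class = fixed-axis compound train [4 meshes; 4 ratios multiply, 4 sense flips]
mesh 1 [46T→18T]: running ratio 23/9, sense −
mesh 2 [20T→39T]: running ratio 460/351, sense +
mesh 3 [73T→42T]: running ratio 16790/7371, sense −
mesh 4 [77T→62T]: running ratio 92345/32643, sense +
ω_out/ω_in = 92345/32643

92345/32643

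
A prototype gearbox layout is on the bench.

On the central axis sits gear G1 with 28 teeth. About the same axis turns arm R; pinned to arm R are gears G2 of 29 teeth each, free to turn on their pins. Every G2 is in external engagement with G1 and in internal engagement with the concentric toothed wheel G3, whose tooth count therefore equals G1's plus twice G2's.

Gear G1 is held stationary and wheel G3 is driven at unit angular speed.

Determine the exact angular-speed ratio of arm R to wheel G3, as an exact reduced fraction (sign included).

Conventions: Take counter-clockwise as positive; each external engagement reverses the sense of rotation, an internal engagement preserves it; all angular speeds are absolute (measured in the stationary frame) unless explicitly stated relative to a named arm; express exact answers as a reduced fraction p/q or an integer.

recognized (axles ride arm R): planetary set, 28/29/86 teeth
ring teeth: 28 + 2·29 = 86
28(ω_sun−ω_arm) = −86(ω_ring−ω_arm),  ω_sun = 0, ω_ring = 1
28(0−ω_arm) = −86(1−ω_arm)  ⇒  114·ω_arm = 86  ⇒  ω_arm = 43/57
ω_out/ω_in = 43/57

43/57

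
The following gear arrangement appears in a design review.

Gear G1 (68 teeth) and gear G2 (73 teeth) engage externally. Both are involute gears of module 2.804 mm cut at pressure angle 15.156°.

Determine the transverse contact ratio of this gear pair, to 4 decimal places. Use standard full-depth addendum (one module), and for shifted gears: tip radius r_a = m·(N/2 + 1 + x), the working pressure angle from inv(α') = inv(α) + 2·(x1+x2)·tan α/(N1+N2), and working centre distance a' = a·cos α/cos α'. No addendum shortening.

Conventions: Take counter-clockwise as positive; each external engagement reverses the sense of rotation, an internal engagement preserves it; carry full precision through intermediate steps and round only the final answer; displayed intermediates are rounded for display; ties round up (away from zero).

topology: single-mesh involute geometry — m = 2.804, 68T/73T pair
base radii: r_b1 = 92.019981, r_b2 = 98.786156
tip radii: r_a1 = 98.140000, r_a2 = 105.150000
no profile shift: α' = α, a' = a
action lengths: √(r_a1²−r_b1²) = 34.114259, √(r_a2²−r_b2²) = 36.025239
base pitch p_b = π·m·cos α = 8.502626
CR = (34.114259 + 36.025239 − 197.682000·sin 15.15600°)/8.502626 = 2.170615
contact ratio ≈ 2.1706

2.1706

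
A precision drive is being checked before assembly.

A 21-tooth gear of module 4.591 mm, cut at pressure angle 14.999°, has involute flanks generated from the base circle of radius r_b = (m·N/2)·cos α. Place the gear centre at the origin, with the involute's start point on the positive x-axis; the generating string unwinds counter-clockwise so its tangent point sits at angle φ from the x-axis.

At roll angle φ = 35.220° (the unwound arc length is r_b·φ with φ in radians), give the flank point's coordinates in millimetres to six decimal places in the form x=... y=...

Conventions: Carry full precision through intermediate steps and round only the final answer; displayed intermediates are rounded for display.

x=54.546630 y=3.470734

single-mesh involute tooth geometry (21T wheel at module 4.591)
pitch radius r_p = m·N/2 = 4.591·21/2 = 48.205500
base radius r_b = r_p·cos α = 48.205500·cos 14.999° = 46.563155
roll angle φ = 35.220° = 0.61470496 rad
x = r_b·(cos φ + φ·sin φ) = 54.546630
y = r_b·(sin φ − φ·cos φ) = 3.470734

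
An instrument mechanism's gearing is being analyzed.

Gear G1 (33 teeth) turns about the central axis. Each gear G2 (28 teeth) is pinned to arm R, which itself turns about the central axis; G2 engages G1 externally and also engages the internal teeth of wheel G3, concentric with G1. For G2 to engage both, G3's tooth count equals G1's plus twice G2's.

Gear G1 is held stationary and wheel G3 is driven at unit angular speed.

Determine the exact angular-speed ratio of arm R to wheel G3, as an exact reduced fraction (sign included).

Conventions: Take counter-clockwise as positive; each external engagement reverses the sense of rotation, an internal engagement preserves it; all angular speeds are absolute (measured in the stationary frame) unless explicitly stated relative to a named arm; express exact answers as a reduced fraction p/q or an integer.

recognized (axles ride arm R): planetary set, 33/28/89 teeth
ring teeth: 33 + 2·28 = 89
33(ω_sun−ω_arm) = −89(ω_ring−ω_arm),  ω_sun = 0, ω_ring = 1
33(0−ω_arm) = −89(1−ω_arm)  ⇒  122·ω_arm = 89  ⇒  ω_arm = 89/122
ω_out/ω_in = 89/122

89/122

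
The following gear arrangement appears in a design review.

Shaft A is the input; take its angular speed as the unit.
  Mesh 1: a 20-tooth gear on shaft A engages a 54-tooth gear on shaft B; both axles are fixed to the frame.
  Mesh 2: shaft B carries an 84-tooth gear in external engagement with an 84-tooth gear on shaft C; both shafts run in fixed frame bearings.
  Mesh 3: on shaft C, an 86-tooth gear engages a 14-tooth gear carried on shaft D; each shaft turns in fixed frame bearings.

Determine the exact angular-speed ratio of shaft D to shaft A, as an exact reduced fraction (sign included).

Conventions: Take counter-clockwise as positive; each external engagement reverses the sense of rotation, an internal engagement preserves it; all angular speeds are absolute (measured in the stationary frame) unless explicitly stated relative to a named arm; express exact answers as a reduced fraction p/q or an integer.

-430/189

class = fixed-axis compound train [3 meshes; 3 ratios multiply, 3 sense flips]
mesh 1 [20T→54T]: running ratio 10/27, sense −
mesh 2 [84T→84T]: running ratio 10/27, sense +
mesh 3 [86T→14T]: running ratio 430/189, sense −
ω_out/ω_in = -430/189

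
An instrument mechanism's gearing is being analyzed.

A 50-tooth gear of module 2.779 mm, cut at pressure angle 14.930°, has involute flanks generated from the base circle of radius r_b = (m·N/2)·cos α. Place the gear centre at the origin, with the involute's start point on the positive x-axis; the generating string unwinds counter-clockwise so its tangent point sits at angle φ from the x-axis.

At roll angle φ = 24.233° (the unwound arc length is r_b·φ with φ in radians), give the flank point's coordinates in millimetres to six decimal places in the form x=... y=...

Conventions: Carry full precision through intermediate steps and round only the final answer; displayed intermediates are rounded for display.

x=72.867934 y=1.662868

class = single-mesh tooth geometry [base-circle involute, m = 2.779, 50T]
pitch radius r_p = m·N/2 = 2.779·50/2 = 69.475000
base radius r_b = r_p·cos α = 69.475000·cos 14.930° = 67.129615
roll angle φ = 24.233° = 0.42294564 rad
x = r_b·(cos φ + φ·sin φ) = 72.867934
y = r_b·(sin φ − φ·cos φ) = 1.662868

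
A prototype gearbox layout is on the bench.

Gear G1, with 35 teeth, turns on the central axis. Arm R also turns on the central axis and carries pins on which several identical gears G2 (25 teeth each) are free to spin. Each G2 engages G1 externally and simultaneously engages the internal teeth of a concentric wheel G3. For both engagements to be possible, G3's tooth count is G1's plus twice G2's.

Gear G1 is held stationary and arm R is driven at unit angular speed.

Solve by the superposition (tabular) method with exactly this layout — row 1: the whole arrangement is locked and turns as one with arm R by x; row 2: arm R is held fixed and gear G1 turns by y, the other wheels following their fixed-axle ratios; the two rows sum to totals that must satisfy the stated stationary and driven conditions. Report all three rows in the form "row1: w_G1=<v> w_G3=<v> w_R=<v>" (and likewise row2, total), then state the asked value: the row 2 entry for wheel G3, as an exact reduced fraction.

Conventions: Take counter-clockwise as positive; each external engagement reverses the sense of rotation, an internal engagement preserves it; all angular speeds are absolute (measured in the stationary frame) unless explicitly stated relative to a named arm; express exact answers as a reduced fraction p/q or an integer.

row1: w_G1=1 w_G3=1 w_R=1
row2: w_G1=-1 w_G3=7/17 w_R=0
total: w_G1=0 w_G3=24/17 w_R=1
asked value: 7/17

planetary set (35T centre, 25T on arm, 85T internal) — Willis relation
row 1: whole set turns with the arm by x
superposition row 2 [arm held]: sun y, ring −(35/85)·y, arm 0
boundary: total ω_sun = x + y = 0 and total ω_arm = x = 1  ⇒  y = -1, x = 1
row 2 ring = −(35/85)·(-1) = 7/17
totals (row 1 + row 2): sun 1 + (-1) = 0, ring 1 + 7/17 = 24/17, arm 1 + 0 = 1
asked cell (row2, ring) = 7/17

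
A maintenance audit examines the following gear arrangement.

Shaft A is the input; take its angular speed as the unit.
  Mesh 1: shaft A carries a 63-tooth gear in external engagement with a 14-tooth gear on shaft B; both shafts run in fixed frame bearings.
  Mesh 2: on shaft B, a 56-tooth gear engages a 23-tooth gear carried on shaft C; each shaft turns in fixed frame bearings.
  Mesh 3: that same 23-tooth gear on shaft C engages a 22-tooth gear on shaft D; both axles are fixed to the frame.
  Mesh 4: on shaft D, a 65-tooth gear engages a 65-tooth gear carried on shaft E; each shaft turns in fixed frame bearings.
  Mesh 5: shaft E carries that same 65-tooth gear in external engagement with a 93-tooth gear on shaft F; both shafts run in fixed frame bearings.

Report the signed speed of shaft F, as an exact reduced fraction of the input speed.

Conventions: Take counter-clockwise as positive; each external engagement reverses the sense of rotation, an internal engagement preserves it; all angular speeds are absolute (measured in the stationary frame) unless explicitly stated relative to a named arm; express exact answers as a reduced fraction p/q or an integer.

5-mesh fixed-axis compound train (all bearings frame-fixed)
mesh 1 [63T→14T]: |ω|/ω_in = 1×63/14 = 9/2, sense flips to −
mesh 2 [56T→23T]: |ω|/ω_in = (9/2)×56/23 = 252/23, sense flips to +
mesh 3 [23T→22T]: |ω|/ω_in = (252/23)×23/22 = 126/11, sense flips to −
mesh 4 [65T→65T]: |ω|/ω_in = (126/11)×65/65 = 126/11, sense flips to +
mesh 5 [65T→93T]: |ω|/ω_in = (126/11)×65/93 = 2730/341, sense flips to −
signed output speed (× input speed) = -2730/341

-2730/341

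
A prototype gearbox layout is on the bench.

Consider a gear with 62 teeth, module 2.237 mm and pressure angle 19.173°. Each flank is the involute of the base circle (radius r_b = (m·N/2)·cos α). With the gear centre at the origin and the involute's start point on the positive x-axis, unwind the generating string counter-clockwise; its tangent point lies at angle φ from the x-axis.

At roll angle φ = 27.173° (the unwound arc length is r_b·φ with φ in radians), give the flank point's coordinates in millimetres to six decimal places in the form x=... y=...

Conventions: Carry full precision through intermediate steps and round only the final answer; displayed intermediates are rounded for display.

topology: single-mesh involute geometry — m = 2.237, N = 62
pitch radius r_p = m·N/2 = 2.237·62/2 = 69.347000
base radius r_b = r_p·cos α = 69.347000·cos 19.173° = 65.500408
roll angle φ = 27.173° = 0.47425832 rad
x = r_b·(cos φ + φ·sin φ) = 72.457558
y = r_b·(sin φ − φ·cos φ) = 2.277025

x=72.457558 y=2.277025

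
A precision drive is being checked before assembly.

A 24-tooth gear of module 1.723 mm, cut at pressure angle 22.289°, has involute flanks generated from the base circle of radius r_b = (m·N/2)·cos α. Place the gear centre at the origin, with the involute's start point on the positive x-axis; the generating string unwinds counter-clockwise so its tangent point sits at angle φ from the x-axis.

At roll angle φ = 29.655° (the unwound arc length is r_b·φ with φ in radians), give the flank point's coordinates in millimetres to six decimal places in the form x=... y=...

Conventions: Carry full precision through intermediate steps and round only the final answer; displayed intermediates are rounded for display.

x=21.524551 y=0.860729

class = single-mesh tooth geometry [base-circle involute, m = 1.723, 24T]
pitch radius r_p = m·N/2 = 1.723·24/2 = 20.676000
base radius r_b = r_p·cos α = 20.676000·cos 22.289° = 19.131142
roll angle φ = 29.655° = 0.51757739 rad
x = r_b·(cos φ + φ·sin φ) = 21.524551
y = r_b·(sin φ − φ·cos φ) = 0.860729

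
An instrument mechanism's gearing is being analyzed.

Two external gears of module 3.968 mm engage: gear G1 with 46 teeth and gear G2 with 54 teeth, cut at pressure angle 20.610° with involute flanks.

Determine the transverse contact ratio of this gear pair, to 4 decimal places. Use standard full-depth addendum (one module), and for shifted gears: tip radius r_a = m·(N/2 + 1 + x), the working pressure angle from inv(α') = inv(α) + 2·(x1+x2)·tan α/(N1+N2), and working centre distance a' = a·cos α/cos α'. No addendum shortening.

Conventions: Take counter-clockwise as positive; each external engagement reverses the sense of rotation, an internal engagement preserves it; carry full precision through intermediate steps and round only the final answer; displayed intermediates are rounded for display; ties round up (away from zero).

recognized (one external pair, fixed centres): single-mesh tooth geometry, m = 3.968, N1 = 46, N2 = 54
base radii: r_b1 = 85.422932, r_b2 = 100.279094
tip radii: r_a1 = 95.232000, r_a2 = 111.104000
no profile shift: α' = α, a' = a
action lengths: √(r_a1²−r_b1²) = 42.095802, √(r_a2²−r_b2²) = 47.835156
base pitch p_b = π·m·cos α = 11.668002
CR = (42.095802 + 47.835156 − 198.400000·sin 20.61000°)/11.668002 = 1.722074
contact ratio ≈ 1.7221

1.7221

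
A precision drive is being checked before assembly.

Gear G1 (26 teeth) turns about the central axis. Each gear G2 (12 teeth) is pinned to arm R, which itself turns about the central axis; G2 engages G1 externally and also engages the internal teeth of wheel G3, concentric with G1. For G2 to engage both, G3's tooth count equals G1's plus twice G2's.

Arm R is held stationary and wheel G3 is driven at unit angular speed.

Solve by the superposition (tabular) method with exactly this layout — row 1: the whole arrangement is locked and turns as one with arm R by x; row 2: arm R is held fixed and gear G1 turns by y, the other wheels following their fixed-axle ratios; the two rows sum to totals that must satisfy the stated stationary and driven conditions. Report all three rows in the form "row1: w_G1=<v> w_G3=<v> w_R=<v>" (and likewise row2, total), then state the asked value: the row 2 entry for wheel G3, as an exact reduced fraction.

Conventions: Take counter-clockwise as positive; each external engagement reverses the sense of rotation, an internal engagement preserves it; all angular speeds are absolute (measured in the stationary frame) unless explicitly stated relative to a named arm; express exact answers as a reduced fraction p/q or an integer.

row1: w_G1=0 w_G3=0 w_R=0
row2: w_G1=-25/13 w_G3=1 w_R=0
total: w_G1=-25/13 w_G3=1 w_R=0
asked value: 1

class = planetary set [G3 = 26+2·12 = 50; Willis about the carrier]
row 1: whole set turns with the arm by x
row 2: sun turns y, ring = −(26/50)·y, arm 0
boundary: total ω_arm = x = 0 and total ω_ring = x − (26/50)·y = 1  ⇒  y = -25/13, x = 0
row 2 ring = −(26/50)·(-25/13) = 1
totals (row 1 + row 2): sun 0 + (-25/13) = -25/13, ring 0 + 1 = 1, arm 0 + 0 = 0
asked cell (row2, ring) = 1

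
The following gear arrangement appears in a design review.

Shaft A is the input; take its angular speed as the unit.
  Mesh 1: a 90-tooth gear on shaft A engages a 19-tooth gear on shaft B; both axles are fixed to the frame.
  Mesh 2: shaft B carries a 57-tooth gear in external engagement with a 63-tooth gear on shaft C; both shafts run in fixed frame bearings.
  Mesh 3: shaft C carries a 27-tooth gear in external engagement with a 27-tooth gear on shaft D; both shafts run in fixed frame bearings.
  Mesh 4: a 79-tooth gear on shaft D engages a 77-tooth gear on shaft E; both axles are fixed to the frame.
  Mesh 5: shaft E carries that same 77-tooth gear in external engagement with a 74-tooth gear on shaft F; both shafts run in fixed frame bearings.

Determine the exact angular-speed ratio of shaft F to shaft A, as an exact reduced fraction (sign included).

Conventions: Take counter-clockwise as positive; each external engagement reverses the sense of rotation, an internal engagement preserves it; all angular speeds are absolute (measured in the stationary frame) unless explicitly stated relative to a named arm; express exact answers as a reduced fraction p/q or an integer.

class = fixed-axis compound train [5 meshes; 5 ratios multiply, 5 sense flips]
mesh 1 [90T→19T]: running ratio 90/19, sense −
mesh 2 [57T→63T]: running ratio 30/7, sense +
mesh 3 [27T→27T]: running ratio 30/7, sense −
mesh 4 [79T→77T]: running ratio 2370/539, sense +
mesh 5 [77T→74T]: running ratio 1185/259, sense −
ω_out/ω_in = -1185/259

-1185/259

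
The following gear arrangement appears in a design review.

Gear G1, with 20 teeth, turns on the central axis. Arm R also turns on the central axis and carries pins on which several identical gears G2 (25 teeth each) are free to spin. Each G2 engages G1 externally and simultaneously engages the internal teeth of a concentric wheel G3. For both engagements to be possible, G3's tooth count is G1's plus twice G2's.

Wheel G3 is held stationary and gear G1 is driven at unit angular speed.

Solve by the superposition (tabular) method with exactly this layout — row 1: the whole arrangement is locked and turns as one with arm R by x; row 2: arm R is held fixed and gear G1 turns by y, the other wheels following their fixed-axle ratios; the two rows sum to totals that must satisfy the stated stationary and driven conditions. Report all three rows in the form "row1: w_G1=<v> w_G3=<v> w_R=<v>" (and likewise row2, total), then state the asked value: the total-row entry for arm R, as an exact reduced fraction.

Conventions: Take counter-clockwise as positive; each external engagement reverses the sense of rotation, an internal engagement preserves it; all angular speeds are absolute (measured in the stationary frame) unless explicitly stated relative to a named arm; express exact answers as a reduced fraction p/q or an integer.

row1: w_G1=2/9 w_G3=2/9 w_R=2/9
row2: w_G1=7/9 w_G3=-2/9 w_R=0
total: w_G1=1 w_G3=0 w_R=2/9
asked value: 2/9

topology: planetary set — G1 20T / G2 25T / G3 70T, arm = carrier (Willis)
row 1 — lock + rotate with arm: ω_sun = ω_ring = ω_arm = x
row 2: sun turns y, ring = −(20/70)·y, arm 0
boundary: total ω_ring = x − (20/70)·y = 0 and total ω_sun = x + y = 1  ⇒  y = 7/9, x = 2/9
row 2 ring = −(20/70)·7/9 = -2/9
totals (row 1 + row 2): sun 2/9 + 7/9 = 1, ring 2/9 + (-2/9) = 0, arm 2/9 + 0 = 2/9
asked cell (total, arm) = 2/9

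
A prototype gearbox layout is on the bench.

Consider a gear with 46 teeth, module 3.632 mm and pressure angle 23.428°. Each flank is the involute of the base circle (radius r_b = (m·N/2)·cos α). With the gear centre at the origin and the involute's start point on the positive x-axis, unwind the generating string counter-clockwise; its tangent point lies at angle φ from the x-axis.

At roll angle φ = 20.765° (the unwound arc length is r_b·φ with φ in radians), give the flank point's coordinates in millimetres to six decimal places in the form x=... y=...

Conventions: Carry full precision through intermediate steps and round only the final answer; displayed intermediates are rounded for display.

x=81.519049 y=1.200328

single-mesh involute tooth geometry (46T wheel at module 3.632)
pitch radius r_p = m·N/2 = 3.632·46/2 = 83.536000
base radius r_b = r_p·cos α = 83.536000·cos 23.428° = 76.649328
roll angle φ = 20.765° = 0.36241762 rad
x = r_b·(cos φ + φ·sin φ) = 81.519049
y = r_b·(sin φ − φ·cos φ) = 1.200328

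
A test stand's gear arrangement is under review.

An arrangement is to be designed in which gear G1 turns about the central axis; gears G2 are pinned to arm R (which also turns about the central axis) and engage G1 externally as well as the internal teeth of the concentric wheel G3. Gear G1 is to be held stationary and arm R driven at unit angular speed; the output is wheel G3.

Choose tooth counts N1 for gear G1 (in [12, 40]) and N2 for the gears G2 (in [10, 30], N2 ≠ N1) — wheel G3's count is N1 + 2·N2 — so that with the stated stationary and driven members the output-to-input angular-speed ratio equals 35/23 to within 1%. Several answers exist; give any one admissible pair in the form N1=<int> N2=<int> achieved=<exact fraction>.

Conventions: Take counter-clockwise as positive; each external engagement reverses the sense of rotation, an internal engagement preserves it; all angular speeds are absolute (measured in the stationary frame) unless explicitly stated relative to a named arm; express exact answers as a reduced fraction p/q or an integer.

planetary set to be sized for 35/23 (Willis relation)
Willis with ω_sun = 0: ω_ring/ω_arm = (N1+N3)/N3; set equal to 35/23  ⇒  N3/N1 = 1/(35/23 − 1) = 23/12
N3 = N1 + 2·N2  ⇒  N2/N1 = (N3/N1 − 1)/2 = (23/12 − 1)/2 = 11/24
smallest multiple with N1 ≥ 12 and N2 ≥ 10: k = 1  ⇒  N1 = 1·24 = 24, N2 = 1·11 = 11 (N1 ≤ 40, N2 ≤ 30, N2 ≠ N1 ✓), N3 = 24 + 2·11 = 46
check: (N1+N3)/N3 with N1 = 24, N3 = 46 gives 35/23; |achieved − target| = 0 ≤ 7/460 ✓

N1=24 N2=11 achieved=35/23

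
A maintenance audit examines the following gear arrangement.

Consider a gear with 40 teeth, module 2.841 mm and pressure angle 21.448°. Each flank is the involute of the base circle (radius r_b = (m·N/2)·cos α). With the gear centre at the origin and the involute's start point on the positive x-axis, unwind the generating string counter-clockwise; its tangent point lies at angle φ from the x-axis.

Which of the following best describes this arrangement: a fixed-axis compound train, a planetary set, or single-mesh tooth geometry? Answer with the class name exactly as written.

single-mesh tooth geometry

single-mesh involute tooth geometry (40T wheel at module 2.841)
classification: single-mesh tooth geometry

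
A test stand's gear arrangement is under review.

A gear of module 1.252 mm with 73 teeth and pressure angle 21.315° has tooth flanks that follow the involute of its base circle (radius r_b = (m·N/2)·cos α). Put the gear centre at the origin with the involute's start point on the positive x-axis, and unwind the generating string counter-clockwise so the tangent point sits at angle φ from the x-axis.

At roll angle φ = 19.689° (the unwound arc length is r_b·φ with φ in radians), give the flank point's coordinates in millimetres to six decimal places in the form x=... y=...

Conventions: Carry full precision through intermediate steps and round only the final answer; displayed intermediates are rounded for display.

x=45.011962 y=0.569075

class = single-mesh tooth geometry [base-circle involute, m = 1.252, 73T]
pitch radius r_p = m·N/2 = 1.252·73/2 = 45.698000
base radius r_b = r_p·cos α = 45.698000·cos 21.315° = 42.572078
roll angle φ = 19.689° = 0.34363788 rad
x = r_b·(cos φ + φ·sin φ) = 45.011962
y = r_b·(sin φ − φ·cos φ) = 0.569075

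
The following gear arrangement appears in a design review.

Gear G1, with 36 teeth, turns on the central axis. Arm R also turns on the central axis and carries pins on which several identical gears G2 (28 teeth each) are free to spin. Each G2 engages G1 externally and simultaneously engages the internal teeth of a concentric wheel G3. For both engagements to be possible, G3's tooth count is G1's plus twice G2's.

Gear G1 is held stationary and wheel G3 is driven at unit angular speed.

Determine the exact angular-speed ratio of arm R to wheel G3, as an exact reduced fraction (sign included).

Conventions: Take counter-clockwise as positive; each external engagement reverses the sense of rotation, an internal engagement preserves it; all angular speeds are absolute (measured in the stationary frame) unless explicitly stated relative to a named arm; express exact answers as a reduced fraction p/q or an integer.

planetary set (36T centre, 28T on arm, 92T internal) — Willis relation
ring teeth: 36 + 2·28 = 92
36(ω_sun−ω_arm) = −92(ω_ring−ω_arm),  ω_sun = 0, ω_ring = 1
36(0−ω_arm) = −92(1−ω_arm)  ⇒  128·ω_arm = 92  ⇒  ω_arm = 23/32
ω_out/ω_in = 23/32

23/32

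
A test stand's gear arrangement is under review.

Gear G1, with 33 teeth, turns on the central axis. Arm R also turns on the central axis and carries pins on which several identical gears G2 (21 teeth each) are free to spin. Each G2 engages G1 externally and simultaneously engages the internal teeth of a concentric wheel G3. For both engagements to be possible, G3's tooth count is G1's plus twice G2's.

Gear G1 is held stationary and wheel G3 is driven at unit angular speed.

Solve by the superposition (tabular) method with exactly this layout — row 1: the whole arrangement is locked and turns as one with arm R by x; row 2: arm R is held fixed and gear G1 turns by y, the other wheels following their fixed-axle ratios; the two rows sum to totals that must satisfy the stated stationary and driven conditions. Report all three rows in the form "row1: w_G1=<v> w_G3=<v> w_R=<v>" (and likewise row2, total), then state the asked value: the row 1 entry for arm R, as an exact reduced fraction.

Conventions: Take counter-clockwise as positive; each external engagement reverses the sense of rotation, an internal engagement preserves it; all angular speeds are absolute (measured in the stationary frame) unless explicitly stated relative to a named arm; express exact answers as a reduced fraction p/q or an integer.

class = planetary set [G3 = 33+2·21 = 75; Willis about the carrier]
row 1 (train locked, turned with arm): all members turn x
row 2: sun turns y, ring = −(33/75)·y, arm 0
boundary: total ω_sun = x + y = 0 and total ω_ring = x − (33/75)·y = 1  ⇒  y = -25/36, x = 25/36
row 2 ring = −(33/75)·(-25/36) = 11/36
totals (row 1 + row 2): sun 25/36 + (-25/36) = 0, ring 25/36 + 11/36 = 1, arm 25/36 + 0 = 25/36
asked cell (row1, arm) = 25/36

row1: w_G1=25/36 w_G3=25/36 w_R=25/36
row2: w_G1=-25/36 w_G3=11/36 w_R=0
total: w_G1=0 w_G3=1 w_R=25/36
asked value: 25/36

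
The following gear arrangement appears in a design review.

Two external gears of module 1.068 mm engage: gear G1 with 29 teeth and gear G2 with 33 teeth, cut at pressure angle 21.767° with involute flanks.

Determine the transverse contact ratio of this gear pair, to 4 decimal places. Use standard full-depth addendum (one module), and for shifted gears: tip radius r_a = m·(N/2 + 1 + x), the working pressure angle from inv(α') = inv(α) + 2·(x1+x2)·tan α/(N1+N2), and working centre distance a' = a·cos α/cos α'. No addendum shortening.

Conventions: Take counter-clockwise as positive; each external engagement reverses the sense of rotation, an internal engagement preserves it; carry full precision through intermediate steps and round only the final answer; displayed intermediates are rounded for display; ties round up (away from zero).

recognized (one external pair, fixed centres): single-mesh tooth geometry, m = 1.068, N1 = 29, N2 = 33
base radii: r_b1 = 14.381841, r_b2 = 16.365544
tip radii: r_a1 = 16.554000, r_a2 = 18.690000
no profile shift: α' = α, a' = a
action lengths: √(r_a1²−r_b1²) = 8.197411, √(r_a2²−r_b2²) = 9.026909
base pitch p_b = π·m·cos α = 3.115992
CR = (8.197411 + 9.026909 − 33.108000·sin 21.76700°)/3.115992 = 1.587546
contact ratio ≈ 1.5875

1.5875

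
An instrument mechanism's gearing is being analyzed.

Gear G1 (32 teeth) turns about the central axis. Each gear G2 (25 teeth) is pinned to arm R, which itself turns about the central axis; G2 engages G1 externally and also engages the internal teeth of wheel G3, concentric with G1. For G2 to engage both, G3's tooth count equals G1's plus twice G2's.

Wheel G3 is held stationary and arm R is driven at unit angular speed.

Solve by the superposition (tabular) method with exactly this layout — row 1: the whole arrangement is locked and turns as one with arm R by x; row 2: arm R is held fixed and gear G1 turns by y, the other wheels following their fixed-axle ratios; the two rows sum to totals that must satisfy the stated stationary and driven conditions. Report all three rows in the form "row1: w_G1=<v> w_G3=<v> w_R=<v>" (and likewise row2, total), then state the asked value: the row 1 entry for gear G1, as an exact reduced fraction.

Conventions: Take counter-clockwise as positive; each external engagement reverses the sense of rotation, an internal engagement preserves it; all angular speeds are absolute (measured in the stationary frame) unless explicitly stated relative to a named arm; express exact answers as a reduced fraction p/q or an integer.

topology: planetary set — G1 32T / G2 25T / G3 82T, arm = carrier (Willis)
superposition row 1 [locked train]: every member turns x
row 2: sun turns y, ring = −(32/82)·y, arm 0
boundary: total ω_ring = x − (32/82)·y = 0 and total ω_arm = x = 1  ⇒  y = 41/16, x = 1
row 2 ring = −(32/82)·41/16 = -1
totals (row 1 + row 2): sun 1 + 41/16 = 57/16, ring 1 + (-1) = 0, arm 1 + 0 = 1
asked cell (row1, sun) = 1

row1: w_G1=1 w_G3=1 w_R=1
row2: w_G1=41/16 w_G3=-1 w_R=0
total: w_G1=57/16 w_G3=0 w_R=1
asked value: 1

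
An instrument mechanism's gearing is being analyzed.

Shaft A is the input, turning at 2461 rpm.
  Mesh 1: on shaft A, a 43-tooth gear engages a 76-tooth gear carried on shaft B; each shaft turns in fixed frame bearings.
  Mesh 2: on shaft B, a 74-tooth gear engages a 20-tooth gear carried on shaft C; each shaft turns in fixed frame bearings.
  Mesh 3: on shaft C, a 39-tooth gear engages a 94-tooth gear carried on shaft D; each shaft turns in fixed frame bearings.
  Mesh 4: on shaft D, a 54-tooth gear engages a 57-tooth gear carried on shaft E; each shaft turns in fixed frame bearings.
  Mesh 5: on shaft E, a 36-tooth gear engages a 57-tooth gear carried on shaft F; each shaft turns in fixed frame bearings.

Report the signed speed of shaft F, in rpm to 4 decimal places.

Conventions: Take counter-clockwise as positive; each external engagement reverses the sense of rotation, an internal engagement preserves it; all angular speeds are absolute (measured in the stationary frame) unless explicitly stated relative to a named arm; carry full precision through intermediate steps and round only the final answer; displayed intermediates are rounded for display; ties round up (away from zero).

topology: fixed-axis compound train — 5 meshes, A→F
mesh 1 [43T→76T]: ω = 2461.0000×43/76 = 1392.4079 rpm, sense flips to −
mesh 2 [74T→20T]: ω = 1392.4079×74/20 = 5151.9092 rpm, sense flips to +
mesh 3 [39T→94T]: ω = 5151.9092×39/94 = 2137.4942 rpm, sense flips to −
mesh 4 [54T→57T]: ω = 2137.4942×54/57 = 2024.9945 rpm, sense flips to +
mesh 5 [36T→57T]: ω = 2024.9945×36/57 = 1278.9439 rpm, sense flips to −
signed output speed = -1278.9439 rpm

-1278.9439 rpm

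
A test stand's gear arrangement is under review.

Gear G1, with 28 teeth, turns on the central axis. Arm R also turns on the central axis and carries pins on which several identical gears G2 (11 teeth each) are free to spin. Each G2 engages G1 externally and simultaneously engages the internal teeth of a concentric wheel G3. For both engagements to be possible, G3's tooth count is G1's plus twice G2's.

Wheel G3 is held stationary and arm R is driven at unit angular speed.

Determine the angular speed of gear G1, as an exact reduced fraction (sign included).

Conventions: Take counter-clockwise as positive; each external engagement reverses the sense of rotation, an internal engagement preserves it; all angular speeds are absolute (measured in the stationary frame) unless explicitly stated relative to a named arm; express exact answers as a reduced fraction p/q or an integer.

39/14

class = planetary set [G3 = 28+2·11 = 50; Willis about the carrier]
ring teeth: 28 + 2·11 = 50
28(ω_sun−ω_arm) = −50(ω_ring−ω_arm),  ω_ring = 0, ω_arm = 1
ω_sun = 1 − (50/28)(0−1) = 39/14
exact speed ratio = 39/14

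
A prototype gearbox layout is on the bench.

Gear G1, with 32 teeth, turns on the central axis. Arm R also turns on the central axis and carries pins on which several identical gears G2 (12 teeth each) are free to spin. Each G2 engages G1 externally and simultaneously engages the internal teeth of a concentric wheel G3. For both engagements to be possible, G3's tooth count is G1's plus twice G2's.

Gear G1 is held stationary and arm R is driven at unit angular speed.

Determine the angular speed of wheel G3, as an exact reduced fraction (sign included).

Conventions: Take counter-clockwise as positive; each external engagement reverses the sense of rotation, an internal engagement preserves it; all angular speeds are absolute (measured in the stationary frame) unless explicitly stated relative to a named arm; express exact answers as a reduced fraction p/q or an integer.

class = planetary set [G3 = 32+2·12 = 56; Willis about the carrier]
ring teeth: 32 + 2·12 = 56
32(ω_sun−ω_arm) = −56(ω_ring−ω_arm),  ω_sun = 0, ω_arm = 1
ω_ring = 1 − (32/56)(0−1) = 11/7
exact speed ratio = 11/7

11/7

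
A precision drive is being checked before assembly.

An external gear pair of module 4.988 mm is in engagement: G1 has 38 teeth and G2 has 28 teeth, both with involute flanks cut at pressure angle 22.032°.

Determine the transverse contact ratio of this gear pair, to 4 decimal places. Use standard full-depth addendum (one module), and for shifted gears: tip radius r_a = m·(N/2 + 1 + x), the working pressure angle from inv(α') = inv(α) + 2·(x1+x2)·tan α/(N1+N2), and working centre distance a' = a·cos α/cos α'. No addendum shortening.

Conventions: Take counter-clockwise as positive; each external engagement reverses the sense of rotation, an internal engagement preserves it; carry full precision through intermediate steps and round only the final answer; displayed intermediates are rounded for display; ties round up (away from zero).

class = single-mesh tooth geometry [involute pair 38T × 28T, m = 4.988]
base radii: r_b1 = 87.851226, r_b2 = 64.732483
tip radii: r_a1 = 99.760000, r_a2 = 74.820000
no profile shift: α' = α, a' = a
action lengths: √(r_a1²−r_b1²) = 47.267532, √(r_a2²−r_b2²) = 37.519836
base pitch p_b = π·m·cos α = 14.525935
CR = (47.267532 + 37.519836 − 164.604000·sin 22.03200°)/14.525935 = 1.586156
contact ratio ≈ 1.5862

1.5862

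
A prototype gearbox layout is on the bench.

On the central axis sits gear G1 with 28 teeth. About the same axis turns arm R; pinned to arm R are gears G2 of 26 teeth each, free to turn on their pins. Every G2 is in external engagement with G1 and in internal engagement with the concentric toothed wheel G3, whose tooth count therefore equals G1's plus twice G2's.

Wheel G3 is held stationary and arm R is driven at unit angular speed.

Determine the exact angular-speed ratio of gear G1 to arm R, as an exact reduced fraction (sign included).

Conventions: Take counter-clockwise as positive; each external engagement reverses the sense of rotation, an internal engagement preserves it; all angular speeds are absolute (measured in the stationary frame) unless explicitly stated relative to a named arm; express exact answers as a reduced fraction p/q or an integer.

planetary set (28T centre, 26T on arm, 80T internal) — Willis relation
ring teeth: 28 + 2·26 = 80
28(ω_sun−ω_arm) = −80(ω_ring−ω_arm),  ω_ring = 0, ω_arm = 1
ω_sun = 1 − (80/28)(0−1) = 27/7
ω_out/ω_in = 27/7

27/7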